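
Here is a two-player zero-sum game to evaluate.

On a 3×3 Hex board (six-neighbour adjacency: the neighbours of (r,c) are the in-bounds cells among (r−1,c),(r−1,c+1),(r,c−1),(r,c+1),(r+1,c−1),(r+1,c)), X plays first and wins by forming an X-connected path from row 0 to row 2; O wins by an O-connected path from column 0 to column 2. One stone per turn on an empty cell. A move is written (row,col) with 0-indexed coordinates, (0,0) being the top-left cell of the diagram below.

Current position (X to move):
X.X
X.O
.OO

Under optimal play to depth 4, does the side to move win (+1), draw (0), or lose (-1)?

ply 1, X at X.X/X.O/.OO | (0,1)=-1→XXX/X.O/.OO; (1,1)=-1→X.X/XXO/.OO; (2,0)=+1→X.X/X.O/XOO*
ply 2: X.X/X.O/XOO is terminal -1 (O); from X.X/X.O/.OO depth 4

value(X.X/X.O/.OO, X) = +1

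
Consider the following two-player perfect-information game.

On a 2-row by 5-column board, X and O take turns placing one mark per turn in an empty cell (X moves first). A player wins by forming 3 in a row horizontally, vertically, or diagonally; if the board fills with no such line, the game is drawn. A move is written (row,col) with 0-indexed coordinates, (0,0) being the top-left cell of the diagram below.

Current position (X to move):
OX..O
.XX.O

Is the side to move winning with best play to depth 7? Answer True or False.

X winning at [OX..O/.XX.O]: True

p1 X@[OX..O/.XX.O]: (0,2)[OXX.O/.XX.O]+1* (0,3)[OX.XO/.XX.O]+1 (1,0)[OX..O/XXX.O]+1 (1,3)[OX..O/.XXXO]+1
p2 O@[OXX.O/.XX.O]: (0,3)[OXXOO/.XX.O]-1* (1,0)[OXX.O/OXX.O]-1 (1,3)[OXX.O/.XXOO]-1
p3 X@[OXXOO/.XX.O]: (1,0)[OXXOO/XXX.O]+1* (1,3)[OXXOO/.XXXO]+1
p4 O@[OXXOO/XXX.O] terminal -1; root [OX..O/.XX.O] d7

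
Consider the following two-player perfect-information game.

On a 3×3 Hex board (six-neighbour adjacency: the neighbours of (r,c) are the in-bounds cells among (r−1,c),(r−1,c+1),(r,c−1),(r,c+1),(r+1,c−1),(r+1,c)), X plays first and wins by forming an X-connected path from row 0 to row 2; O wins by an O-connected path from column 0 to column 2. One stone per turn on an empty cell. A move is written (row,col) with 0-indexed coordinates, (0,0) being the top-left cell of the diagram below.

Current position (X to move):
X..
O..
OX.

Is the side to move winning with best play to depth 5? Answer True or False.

ply 1, X at X../O../OX. | (0,1)=-1→XX./O../OX.; (0,2)=+1→X.X/O../OX.*; (1,1)=+1→X../OX./OX.; (1,2)=-1→X../O.X/OX.; (2,2)=-1→X../O../OXX
ply 2, O at X.X/O../OX. | (0,1)=-1→XOX/O../OX.*; (1,1)=-1→X.X/OO./OX.; (1,2)=-1→X.X/O.O/OX.; (2,2)=-1→X.X/O../OXO
ply 3, X at XOX/O../OX. | (1,1)=+1→XOX/OX./OX.*; (1,2)=+1→XOX/O.X/OX.; (2,2)=+1→XOX/O../OXX
ply 4: XOX/OX./OX. is terminal -1 (O); from X../O../OX. depth 5

X winning at [X../O../OX.]: True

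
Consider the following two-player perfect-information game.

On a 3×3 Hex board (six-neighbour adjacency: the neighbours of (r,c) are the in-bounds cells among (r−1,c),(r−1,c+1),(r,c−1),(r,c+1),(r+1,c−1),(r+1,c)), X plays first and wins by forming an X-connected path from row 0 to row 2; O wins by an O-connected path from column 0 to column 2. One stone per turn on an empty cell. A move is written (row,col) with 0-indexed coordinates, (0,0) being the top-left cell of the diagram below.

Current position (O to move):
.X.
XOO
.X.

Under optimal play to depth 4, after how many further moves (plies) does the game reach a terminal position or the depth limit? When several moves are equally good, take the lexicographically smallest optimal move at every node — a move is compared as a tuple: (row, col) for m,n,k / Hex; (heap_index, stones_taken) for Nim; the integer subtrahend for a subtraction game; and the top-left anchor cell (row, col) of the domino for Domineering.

p1 O@[.X./XOO/.X.]: (0,0)[OX./XOO/.X.]-1 (0,2)[.XO/XOO/.X.]-1 (2,0)[.X./XOO/OX.]+1* (2,2)[.X./XOO/.XO]-1
p2 X@[.X./XOO/OX.] terminal -1; root [.X./XOO/.X.] d4

PV length from [.X./XOO/.X.]: 1 ply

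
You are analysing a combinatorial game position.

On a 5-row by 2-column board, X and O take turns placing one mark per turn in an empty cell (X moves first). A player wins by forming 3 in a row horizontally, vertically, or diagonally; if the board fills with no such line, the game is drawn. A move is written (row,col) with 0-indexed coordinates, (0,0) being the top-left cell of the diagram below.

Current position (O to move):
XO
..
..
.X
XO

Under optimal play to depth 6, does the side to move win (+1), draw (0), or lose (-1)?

p1 O@[XO/../../.X/XO]: (1,0)[XO/O./../.X/XO]+0* (1,1)[XO/.O/../.X/XO]+0 (2,0)[XO/../O./.X/XO]+0 (2,1)[XO/../.O/.X/XO]+0 (3,0)[XO/../../OX/XO]+0
p2 X@[XO/O./../.X/XO]: (1,1)[XO/OX/../.X/XO]+0* (2,0)[XO/O./X./.X/XO]+0 (2,1)[XO/O./.X/.X/XO]+0 (3,0)[XO/O./../XX/XO]+0
p3 O@[XO/OX/../.X/XO]: (2,0)[XO/OX/O./.X/XO]-1 (2,1)[XO/OX/.O/.X/XO]+0* (3,0)[XO/OX/../OX/XO]-1
p4 X@[XO/OX/.O/.X/XO]: (2,0)[XO/OX/XO/.X/XO]+0* (3,0)[XO/OX/.O/XX/XO]+0
p5 O@[XO/OX/XO/.X/XO]: (3,0)[XO/OX/XO/OX/XO]+0*
p6 X@[XO/OX/XO/OX/XO] terminal +0; root [XO/../../.X/XO] d6

value(XO/../../.X/XO, O) = 0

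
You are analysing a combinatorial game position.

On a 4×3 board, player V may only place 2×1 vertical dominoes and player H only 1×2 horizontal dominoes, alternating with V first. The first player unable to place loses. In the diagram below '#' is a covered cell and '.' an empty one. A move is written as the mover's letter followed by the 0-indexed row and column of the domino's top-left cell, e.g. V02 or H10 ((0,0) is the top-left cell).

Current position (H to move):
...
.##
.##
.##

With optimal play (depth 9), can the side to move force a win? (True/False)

H winning at [.../.##/.##/.##]: False

p1 H@[.../.##/.##/.##]: H00[##./.##/.##/.##]-1* H01[.##/.##/.##/.##]-1
p2 V@[##./.##/.##/.##]: V10[##./###/###/.##]+1* V20[##./.##/###/###]+1
p3 H@[##./###/###/.##] terminal -1; root [.../.##/.##/.##] d9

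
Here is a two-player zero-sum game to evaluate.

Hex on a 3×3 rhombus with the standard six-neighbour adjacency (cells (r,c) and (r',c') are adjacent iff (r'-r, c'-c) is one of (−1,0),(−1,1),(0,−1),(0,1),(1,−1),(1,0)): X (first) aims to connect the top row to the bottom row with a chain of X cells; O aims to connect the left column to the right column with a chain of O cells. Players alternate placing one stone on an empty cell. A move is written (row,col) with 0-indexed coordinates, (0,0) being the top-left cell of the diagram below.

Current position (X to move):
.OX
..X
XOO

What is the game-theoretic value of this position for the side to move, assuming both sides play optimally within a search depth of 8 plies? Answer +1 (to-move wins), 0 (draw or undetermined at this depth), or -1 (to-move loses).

p1 X@[.OX/..X/XOO]: (0,0)[XOX/..X/XOO]+1* (1,0)[.OX/X.X/XOO]+1 (1,1)[.OX/.XX/XOO]+1
p2 O@[XOX/..X/XOO]: (1,0)[XOX/O.X/XOO]-1* (1,1)[XOX/.OX/XOO]-1
p3 X@[XOX/O.X/XOO]: (1,1)[XOX/OXX/XOO]+1*
p4 O@[XOX/OXX/XOO] terminal -1; root [.OX/..X/XOO] d8

value(.OX/..X/XOO, X) = +1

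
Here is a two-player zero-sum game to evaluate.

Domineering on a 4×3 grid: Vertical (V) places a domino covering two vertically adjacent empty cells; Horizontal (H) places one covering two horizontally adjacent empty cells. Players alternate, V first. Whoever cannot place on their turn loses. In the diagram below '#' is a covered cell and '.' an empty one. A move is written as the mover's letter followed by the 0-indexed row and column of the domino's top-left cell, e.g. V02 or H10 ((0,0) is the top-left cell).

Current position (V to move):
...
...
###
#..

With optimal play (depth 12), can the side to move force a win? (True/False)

V winning at [.../.../###/#..]: True

p1 V@[.../.../###/#..]: V00[#../#../###/#..]-1 V01[.#./.#./###/#..]+1* V02[..#/..#/###/#..]-1
p2 H@[.#./.#./###/#..]: H31[.#./.#./###/###]-1*
p3 V@[.#./.#./###/###]: V00[##./##./###/###]+1* V02[.##/.##/###/###]+1
p4 H@[##./##./###/###] terminal -1; root [.../.../###/#..] d12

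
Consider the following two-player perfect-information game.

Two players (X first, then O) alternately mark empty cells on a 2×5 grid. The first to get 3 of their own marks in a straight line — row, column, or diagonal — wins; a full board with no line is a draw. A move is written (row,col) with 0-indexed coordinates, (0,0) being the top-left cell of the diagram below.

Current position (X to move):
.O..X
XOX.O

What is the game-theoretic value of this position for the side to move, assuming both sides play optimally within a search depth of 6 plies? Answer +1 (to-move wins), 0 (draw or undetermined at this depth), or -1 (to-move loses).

value(.O..X/XOX.O, X) = 0

ply 1, X at .O..X/XOX.O | (0,0)=+0→XO..X/XOX.O*; (0,2)=+0→.OX.X/XOX.O; (0,3)=+0→.O.XX/XOX.O; (1,3)=-1→.O..X/XOXXO
ply 2, O at XO..X/XOX.O | (0,2)=+0→XOO.X/XOX.O*; (0,3)=+0→XO.OX/XOX.O; (1,3)=+0→XO..X/XOXOO
ply 3, X at XOO.X/XOX.O | (0,3)=+0→XOOXX/XOX.O*; (1,3)=-1→XOO.X/XOXXO
ply 4, O at XOOXX/XOX.O | (1,3)=+0→XOOXX/XOXOO*
ply 5: XOOXX/XOXOO is terminal +0 (X); from .O..X/XOX.O depth 6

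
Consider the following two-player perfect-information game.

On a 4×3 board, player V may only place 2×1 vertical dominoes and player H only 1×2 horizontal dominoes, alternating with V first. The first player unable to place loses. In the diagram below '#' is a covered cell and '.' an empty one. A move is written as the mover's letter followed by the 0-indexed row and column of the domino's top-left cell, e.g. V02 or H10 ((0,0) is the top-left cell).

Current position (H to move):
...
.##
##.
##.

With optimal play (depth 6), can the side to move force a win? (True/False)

H winning at [.../.##/##./##.]: False

p1 H@[.../.##/##./##.]: H00[##./.##/##./##.]-1* H01[.##/.##/##./##.]-1
p2 V@[##./.##/##./##.]: V22[##./.##/###/###]+1*
p3 H@[##./.##/###/###] terminal -1; root [.../.##/##./##.] d6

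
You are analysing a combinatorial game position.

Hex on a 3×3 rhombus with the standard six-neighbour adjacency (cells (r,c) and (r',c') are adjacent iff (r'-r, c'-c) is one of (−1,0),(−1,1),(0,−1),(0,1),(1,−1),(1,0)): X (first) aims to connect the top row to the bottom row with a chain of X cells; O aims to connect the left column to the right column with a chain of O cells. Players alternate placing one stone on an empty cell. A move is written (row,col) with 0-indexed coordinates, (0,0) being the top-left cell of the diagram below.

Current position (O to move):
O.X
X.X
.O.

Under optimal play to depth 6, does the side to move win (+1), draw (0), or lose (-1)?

[O.X/X.X/.O.] O move#1: (0,1):-1/OOX/X.X/.O.*, (1,1):-1/O.X/XOX/.O., (2,0):-1/O.X/X.X/OO., (2,2):-1/O.X/X.X/.OO
[OOX/X.X/.O.] X move#2: (1,1):+1/OOX/XXX/.O.*, (2,0):+1/OOX/X.X/XO., (2,2):+1/OOX/X.X/.OX
[OOX/XXX/.O.] O move#3: (2,0):-1/OOX/XXX/OO.*, (2,2):-1/OOX/XXX/.OO
[OOX/XXX/OO.] X move#4: (2,2):+1/OOX/XXX/OOX*
[OOX/XXX/OOX] end (terminal -1, O#5); searched O.X/X.X/.O. to 6

value(O.X/X.X/.O., O) = -1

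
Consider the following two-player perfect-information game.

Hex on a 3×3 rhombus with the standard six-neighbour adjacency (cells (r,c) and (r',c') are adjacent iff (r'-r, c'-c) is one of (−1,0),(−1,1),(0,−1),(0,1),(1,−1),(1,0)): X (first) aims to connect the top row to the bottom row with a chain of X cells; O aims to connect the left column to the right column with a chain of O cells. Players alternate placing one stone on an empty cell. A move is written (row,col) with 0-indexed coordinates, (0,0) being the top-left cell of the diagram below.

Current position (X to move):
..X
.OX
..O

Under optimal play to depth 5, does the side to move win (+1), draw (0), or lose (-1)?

p1 X@[..X/.OX/..O]: (0,0)[X.X/.OX/..O]-1 (0,1)[.XX/.OX/..O]-1 (1,0)[..X/XOX/..O]+1* (2,0)[..X/.OX/X.O]+1 (2,1)[..X/.OX/.XO]+1
p2 O@[..X/XOX/..O]: (0,0)[O.X/XOX/..O]-1* (0,1)[.OX/XOX/..O]-1 (2,0)[..X/XOX/O.O]-1 (2,1)[..X/XOX/.OO]-1
p3 X@[O.X/XOX/..O]: (0,1)[OXX/XOX/..O]+1* (2,0)[O.X/XOX/X.O]+1 (2,1)[O.X/XOX/.XO]+1
p4 O@[OXX/XOX/..O]: (2,0)[OXX/XOX/O.O]-1* (2,1)[OXX/XOX/.OO]-1
p5 X@[OXX/XOX/O.O]: (2,1)[OXX/XOX/OXO]+1*
p6 O@[OXX/XOX/OXO] terminal -1; root [..X/.OX/..O] d5

value(..X/.OX/..O, X) = +1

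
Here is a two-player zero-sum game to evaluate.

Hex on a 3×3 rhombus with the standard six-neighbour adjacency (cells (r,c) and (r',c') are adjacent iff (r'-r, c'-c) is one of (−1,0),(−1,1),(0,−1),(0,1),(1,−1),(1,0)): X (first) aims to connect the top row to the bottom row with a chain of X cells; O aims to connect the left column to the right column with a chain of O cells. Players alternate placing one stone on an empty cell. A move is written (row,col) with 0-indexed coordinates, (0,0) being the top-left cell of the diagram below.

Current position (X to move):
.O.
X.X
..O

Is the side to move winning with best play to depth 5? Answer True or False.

ply 1, X at .O./X.X/..O | (0,0)=+1→XO./X.X/..O*; (0,2)=+1→.OX/X.X/..O; (1,1)=+1→.O./XXX/..O; (2,0)=+1→.O./X.X/X.O; (2,1)=+1→.O./X.X/.XO
ply 2, O at XO./X.X/..O | (0,2)=-1→XOO/X.X/..O*; (1,1)=-1→XO./XOX/..O; (2,0)=-1→XO./X.X/O.O; (2,1)=-1→XO./X.X/.OO
ply 3, X at XOO/X.X/..O | (1,1)=+1→XOO/XXX/..O*; (2,0)=+1→XOO/X.X/X.O; (2,1)=+1→XOO/X.X/.XO
ply 4, O at XOO/XXX/..O | (2,0)=-1→XOO/XXX/O.O*; (2,1)=-1→XOO/XXX/.OO
ply 5, X at XOO/XXX/O.O | (2,1)=+1→XOO/XXX/OXO*
ply 6: XOO/XXX/OXO is terminal -1 (O); from .O./X.X/..O depth 5

X winning at [.O./X.X/..O]: True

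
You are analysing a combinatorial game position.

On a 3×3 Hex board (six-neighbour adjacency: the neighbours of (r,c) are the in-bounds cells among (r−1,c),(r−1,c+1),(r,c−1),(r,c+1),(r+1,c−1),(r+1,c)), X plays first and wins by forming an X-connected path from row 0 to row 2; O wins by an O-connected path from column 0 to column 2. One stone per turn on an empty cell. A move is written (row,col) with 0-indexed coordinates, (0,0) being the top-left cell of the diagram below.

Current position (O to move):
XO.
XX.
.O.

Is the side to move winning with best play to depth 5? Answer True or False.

O winning at [XO./XX./.O.]: True

[XO./XX./.O.] O move#1: (0,2):-1/XOO/XX./.O., (1,2):-1/XO./XXO/.O., (2,0):+1/XO./XX./OO.*, (2,2):-1/XO./XX./.OO
[XO./XX./OO.] X move#2: (0,2):-1/XOX/XX./OO.*, (1,2):-1/XO./XXX/OO., (2,2):-1/XO./XX./OOX
[XOX/XX./OO.] O move#3: (1,2):+1/XOX/XXO/OO.*, (2,2):+1/XOX/XX./OOO
[XOX/XXO/OO.] end (terminal -1, X#4); searched XO./XX./.O. to 5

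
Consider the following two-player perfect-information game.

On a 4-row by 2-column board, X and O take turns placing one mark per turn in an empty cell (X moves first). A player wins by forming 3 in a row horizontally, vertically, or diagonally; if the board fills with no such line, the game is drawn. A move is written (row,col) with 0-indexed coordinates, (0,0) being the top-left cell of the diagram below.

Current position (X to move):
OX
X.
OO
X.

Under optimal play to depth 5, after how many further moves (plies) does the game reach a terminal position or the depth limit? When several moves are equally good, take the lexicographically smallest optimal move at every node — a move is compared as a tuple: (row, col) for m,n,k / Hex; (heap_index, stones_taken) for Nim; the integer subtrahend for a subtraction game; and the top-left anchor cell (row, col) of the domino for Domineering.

[OX/X./OO/X.] X move#1: (1,1):+0/OX/XX/OO/X.*, (3,1):+0/OX/X./OO/XX
[OX/XX/OO/X.] O move#2: (3,1):+0/OX/XX/OO/XO*
[OX/XX/OO/XO] end (terminal +0, X#3); searched OX/X./OO/X. to 5

PV length from [OX/X./OO/X.]: 2 plies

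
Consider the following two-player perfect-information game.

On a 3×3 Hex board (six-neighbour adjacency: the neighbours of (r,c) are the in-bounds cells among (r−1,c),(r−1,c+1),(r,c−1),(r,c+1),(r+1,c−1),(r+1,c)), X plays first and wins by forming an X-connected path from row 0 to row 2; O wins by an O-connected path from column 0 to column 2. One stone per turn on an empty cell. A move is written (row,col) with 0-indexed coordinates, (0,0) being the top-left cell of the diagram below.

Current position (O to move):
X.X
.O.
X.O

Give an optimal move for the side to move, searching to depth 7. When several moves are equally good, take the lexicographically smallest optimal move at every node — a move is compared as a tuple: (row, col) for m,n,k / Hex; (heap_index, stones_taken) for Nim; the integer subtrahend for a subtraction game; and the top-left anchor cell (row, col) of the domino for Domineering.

[X.X/.O./X.O] O move#1: (0,1):-1/XOX/.O./X.O, (1,0):+1/X.X/OO./X.O*, (1,2):-1/X.X/.OO/X.O, (2,1):-1/X.X/.O./XOO
[X.X/OO./X.O] X move#2: (0,1):-1/XXX/OO./X.O*, (1,2):-1/X.X/OOX/X.O, (2,1):-1/X.X/OO./XXO
[XXX/OO./X.O] O move#3: (1,2):+1/XXX/OOO/X.O*, (2,1):+1/XXX/OO./XOO
[XXX/OOO/X.O] end (terminal -1, X#4); searched X.X/.O./X.O to 7

O's best at [X.X/.O./X.O]: (1,0)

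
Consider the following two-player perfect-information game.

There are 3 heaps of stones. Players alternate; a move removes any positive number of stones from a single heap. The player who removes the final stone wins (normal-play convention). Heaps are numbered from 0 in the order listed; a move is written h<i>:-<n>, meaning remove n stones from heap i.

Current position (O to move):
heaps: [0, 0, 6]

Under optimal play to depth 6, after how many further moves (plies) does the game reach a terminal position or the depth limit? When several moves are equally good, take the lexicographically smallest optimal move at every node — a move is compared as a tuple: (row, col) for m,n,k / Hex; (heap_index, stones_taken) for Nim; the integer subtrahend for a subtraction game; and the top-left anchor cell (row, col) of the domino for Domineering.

PV length from [(0,0,6)]: 1 ply

ply 1, O at (0,0,6) | h2:-1=-1→(0,0,5); h2:-2=-1→(0,0,4); h2:-3=-1→(0,0,3); h2:-4=-1→(0,0,2); h2:-5=-1→(0,0,1); h2:-6=+1→(0,0,0)*
ply 2: (0,0,0) is terminal -1 (X); from (0,0,6) depth 6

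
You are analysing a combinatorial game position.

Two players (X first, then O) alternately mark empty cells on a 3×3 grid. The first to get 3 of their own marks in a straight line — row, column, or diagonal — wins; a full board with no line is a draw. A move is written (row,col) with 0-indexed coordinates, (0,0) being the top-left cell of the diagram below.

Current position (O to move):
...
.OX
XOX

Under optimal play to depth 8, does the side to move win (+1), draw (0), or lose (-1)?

[.../.OX/XOX] O move#1: (0,0):-1/O../.OX/XOX, (0,1):+1/.O./.OX/XOX*, (0,2):+0/..O/.OX/XOX, (1,0):-1/.../OOX/XOX
[.O./.OX/XOX] end (terminal -1, X#2); searched .../.OX/XOX to 8

value(.../.OX/XOX, O) = +1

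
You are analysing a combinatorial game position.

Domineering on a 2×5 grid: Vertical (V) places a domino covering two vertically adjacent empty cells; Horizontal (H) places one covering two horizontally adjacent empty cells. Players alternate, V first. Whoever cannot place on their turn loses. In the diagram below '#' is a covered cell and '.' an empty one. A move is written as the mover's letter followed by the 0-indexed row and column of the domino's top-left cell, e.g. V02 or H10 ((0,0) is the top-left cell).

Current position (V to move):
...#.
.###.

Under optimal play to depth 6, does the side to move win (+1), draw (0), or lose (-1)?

ply 1, V at ...#./.###. | V00=+1→#..#./####.*; V04=-1→...##/.####
ply 2, H at #..#./####. | H01=-1→####./####.*
ply 3, V at ####./####. | V04=+1→#####/#####*
ply 4: #####/##### is terminal -1 (H); from ...#./.###. depth 6

value(...#./.###., V) = +1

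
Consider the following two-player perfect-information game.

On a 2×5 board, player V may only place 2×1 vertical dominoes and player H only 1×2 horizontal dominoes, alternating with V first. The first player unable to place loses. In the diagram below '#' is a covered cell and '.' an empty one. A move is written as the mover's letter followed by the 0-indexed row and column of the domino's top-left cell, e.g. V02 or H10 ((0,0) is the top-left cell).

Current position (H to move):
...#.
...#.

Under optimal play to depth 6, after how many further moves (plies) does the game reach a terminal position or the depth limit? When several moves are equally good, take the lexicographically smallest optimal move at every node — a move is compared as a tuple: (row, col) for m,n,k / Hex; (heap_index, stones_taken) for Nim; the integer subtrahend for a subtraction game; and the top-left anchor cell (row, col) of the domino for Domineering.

ply 1, H at ...#./...#. | H00=-1→##.#./...#.*; H01=-1→.###./...#.; H10=-1→...#./##.#.; H11=-1→...#./.###.
ply 2, V at ##.#./...#. | V02=+1→####./..##.*; V04=-1→##.##/...##
ply 3, H at ####./..##. | H10=-1→####./####.*
ply 4, V at ####./####. | V04=+1→#####/#####*
ply 5: #####/##### is terminal -1 (H); from ...#./...#. depth 6

PV length from [...#./...#.]: 4 plies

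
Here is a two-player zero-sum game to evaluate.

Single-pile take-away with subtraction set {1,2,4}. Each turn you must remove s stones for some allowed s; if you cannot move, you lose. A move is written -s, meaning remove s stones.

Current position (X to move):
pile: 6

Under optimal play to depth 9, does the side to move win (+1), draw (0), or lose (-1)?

ply 1, X at 6 | -1=-1→5*; -2=-1→4; -4=-1→2
ply 2, O at 5 | -1=-1→4; -2=+1→3*; -4=-1→1
ply 3, X at 3 | -1=-1→2*; -2=-1→1
ply 4, O at 2 | -1=-1→1; -2=+1→0*
ply 5: 0 is terminal -1 (X); from 6 depth 9

value(6, X) = -1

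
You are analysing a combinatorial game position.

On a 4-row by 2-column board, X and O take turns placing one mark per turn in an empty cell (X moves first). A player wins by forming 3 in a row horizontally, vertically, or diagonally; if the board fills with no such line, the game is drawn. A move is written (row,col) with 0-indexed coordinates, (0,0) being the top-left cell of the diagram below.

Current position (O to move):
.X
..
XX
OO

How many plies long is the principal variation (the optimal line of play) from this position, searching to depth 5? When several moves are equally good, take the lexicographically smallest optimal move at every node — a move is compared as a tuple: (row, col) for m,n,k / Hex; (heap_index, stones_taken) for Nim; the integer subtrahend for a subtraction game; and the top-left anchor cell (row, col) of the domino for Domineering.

PV length from [.X/../XX/OO]: 3 plies

p1 O@[.X/../XX/OO]: (0,0)[OX/../XX/OO]-1 (1,0)[.X/O./XX/OO]-1 (1,1)[.X/.O/XX/OO]+0*
p2 X@[.X/.O/XX/OO]: (0,0)[XX/.O/XX/OO]+0* (1,0)[.X/XO/XX/OO]+0
p3 O@[XX/.O/XX/OO]: (1,0)[XX/OO/XX/OO]+0*
p4 X@[XX/OO/XX/OO] terminal +0; root [.X/../XX/OO] d5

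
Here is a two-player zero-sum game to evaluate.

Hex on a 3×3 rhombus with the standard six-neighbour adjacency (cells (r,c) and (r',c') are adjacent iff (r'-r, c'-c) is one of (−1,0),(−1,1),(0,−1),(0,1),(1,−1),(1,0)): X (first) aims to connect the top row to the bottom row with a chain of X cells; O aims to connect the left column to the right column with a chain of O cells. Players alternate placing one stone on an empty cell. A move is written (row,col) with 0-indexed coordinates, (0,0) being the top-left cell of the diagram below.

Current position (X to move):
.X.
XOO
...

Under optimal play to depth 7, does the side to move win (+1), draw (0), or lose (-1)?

[.X./XOO/...] X move#1: (0,0):-1/XX./XOO/..., (0,2):-1/.XX/XOO/..., (2,0):+1/.X./XOO/X..*, (2,1):-1/.X./XOO/.X., (2,2):-1/.X./XOO/..X
[.X./XOO/X..] end (terminal -1, O#2); searched .X./XOO/... to 7

value(.X./XOO/..., X) = +1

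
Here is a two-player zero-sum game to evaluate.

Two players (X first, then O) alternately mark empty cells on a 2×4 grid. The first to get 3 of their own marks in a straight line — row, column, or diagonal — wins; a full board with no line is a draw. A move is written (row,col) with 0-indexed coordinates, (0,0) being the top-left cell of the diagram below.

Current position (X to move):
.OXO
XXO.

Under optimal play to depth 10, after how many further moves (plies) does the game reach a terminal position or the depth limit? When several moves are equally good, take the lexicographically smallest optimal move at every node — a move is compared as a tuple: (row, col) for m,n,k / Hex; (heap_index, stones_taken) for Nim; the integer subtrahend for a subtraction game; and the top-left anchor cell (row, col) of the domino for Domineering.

PV length from [.OXO/XXO.]: 2 plies

[.OXO/XXO.] X move#1: (0,0):+0/XOXO/XXO.*, (1,3):+0/.OXO/XXOX
[XOXO/XXO.] O move#2: (1,3):+0/XOXO/XXOO*
[XOXO/XXOO] end (terminal +0, X#3); searched .OXO/XXO. to 10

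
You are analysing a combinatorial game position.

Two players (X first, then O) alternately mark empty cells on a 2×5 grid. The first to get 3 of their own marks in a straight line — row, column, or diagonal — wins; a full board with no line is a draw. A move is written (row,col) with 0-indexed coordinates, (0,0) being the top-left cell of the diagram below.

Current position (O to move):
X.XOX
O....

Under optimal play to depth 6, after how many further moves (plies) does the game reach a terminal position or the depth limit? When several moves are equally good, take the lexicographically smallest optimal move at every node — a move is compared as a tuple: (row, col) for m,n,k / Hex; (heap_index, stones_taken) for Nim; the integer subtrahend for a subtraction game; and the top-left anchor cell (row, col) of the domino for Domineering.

PV length from [X.XOX/O....]: 5 plies

p1 O@[X.XOX/O....]: (0,1)[XOXOX/O....]+0* (1,1)[X.XOX/OO...]-1 (1,2)[X.XOX/O.O..]-1 (1,3)[X.XOX/O..O.]-1 (1,4)[X.XOX/O...O]-1
p2 X@[XOXOX/O....]: (1,1)[XOXOX/OX...]+0* (1,2)[XOXOX/O.X..]+0 (1,3)[XOXOX/O..X.]+0 (1,4)[XOXOX/O...X]+0
p3 O@[XOXOX/OX...]: (1,2)[XOXOX/OXO..]+0* (1,3)[XOXOX/OX.O.]+0 (1,4)[XOXOX/OX..O]+0
p4 X@[XOXOX/OXO..]: (1,3)[XOXOX/OXOX.]+0* (1,4)[XOXOX/OXO.X]+0
p5 O@[XOXOX/OXOX.]: (1,4)[XOXOX/OXOXO]+0*
p6 X@[XOXOX/OXOXO] terminal +0; root [X.XOX/O....] d6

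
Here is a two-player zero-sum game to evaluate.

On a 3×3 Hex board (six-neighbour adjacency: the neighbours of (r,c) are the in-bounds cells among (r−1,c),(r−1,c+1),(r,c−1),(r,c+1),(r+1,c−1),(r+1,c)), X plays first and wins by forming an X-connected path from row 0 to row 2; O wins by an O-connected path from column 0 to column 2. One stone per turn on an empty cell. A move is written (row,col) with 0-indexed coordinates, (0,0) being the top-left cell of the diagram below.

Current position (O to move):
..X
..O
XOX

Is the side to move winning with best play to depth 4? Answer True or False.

ply 1, O at ..X/..O/XOX | (0,0)=-1→O.X/..O/XOX*; (0,1)=-1→.OX/..O/XOX; (1,0)=-1→..X/O.O/XOX; (1,1)=-1→..X/.OO/XOX
ply 2, X at O.X/..O/XOX | (0,1)=+1→OXX/..O/XOX*; (1,0)=+1→O.X/X.O/XOX; (1,1)=+1→O.X/.XO/XOX
ply 3, O at OXX/..O/XOX | (1,0)=-1→OXX/O.O/XOX*; (1,1)=-1→OXX/.OO/XOX
ply 4, X at OXX/O.O/XOX | (1,1)=+1→OXX/OXO/XOX*
ply 5: OXX/OXO/XOX is terminal -1 (O); from ..X/..O/XOX depth 4

O winning at [..X/..O/XOX]: False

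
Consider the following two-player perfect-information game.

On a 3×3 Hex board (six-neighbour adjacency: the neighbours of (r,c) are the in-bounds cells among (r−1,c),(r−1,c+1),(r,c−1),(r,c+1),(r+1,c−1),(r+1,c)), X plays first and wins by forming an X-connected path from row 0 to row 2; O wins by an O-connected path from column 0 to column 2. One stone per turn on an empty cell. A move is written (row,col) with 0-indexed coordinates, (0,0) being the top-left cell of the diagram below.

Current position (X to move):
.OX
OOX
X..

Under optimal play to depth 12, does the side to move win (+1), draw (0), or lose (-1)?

value(.OX/OOX/X.., X) = +1

[.OX/OOX/X..] X move#1: (0,0):+1/XOX/OOX/X..*, (2,1):+1/.OX/OOX/XX., (2,2):+1/.OX/OOX/X.X
[XOX/OOX/X..] O move#2: (2,1):-1/XOX/OOX/XO.*, (2,2):-1/XOX/OOX/X.O
[XOX/OOX/XO.] X move#3: (2,2):+1/XOX/OOX/XOX*
[XOX/OOX/XOX] end (terminal -1, O#4); searched .OX/OOX/X.. to 12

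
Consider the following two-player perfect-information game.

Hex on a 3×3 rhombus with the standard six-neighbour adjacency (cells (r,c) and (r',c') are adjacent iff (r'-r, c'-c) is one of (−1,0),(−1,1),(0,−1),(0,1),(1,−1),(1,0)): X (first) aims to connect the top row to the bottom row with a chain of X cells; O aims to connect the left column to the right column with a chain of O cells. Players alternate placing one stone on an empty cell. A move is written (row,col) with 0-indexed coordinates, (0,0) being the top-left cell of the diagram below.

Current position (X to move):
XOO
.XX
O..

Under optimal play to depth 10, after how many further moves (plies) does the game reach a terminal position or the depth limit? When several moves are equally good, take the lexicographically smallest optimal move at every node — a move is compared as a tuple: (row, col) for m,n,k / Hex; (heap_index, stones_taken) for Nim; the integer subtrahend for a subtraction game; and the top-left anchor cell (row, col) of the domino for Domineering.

ply 1, X at XOO/.XX/O.. | (1,0)=+1→XOO/XXX/O..*; (2,1)=-1→XOO/.XX/OX.; (2,2)=-1→XOO/.XX/O.X
ply 2, O at XOO/XXX/O.. | (2,1)=-1→XOO/XXX/OO.*; (2,2)=-1→XOO/XXX/O.O
ply 3, X at XOO/XXX/OO. | (2,2)=+1→XOO/XXX/OOX*
ply 4: XOO/XXX/OOX is terminal -1 (O); from XOO/.XX/O.. depth 10

PV length from [XOO/.XX/O..]: 3 plies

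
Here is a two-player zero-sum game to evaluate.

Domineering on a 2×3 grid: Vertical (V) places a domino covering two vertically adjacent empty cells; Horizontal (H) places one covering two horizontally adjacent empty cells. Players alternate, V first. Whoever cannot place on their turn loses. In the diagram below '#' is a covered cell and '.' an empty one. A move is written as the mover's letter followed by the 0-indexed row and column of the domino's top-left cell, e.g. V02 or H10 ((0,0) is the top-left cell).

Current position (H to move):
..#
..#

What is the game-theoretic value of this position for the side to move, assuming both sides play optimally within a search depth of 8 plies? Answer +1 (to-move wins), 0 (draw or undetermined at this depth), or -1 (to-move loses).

value(..#/..#, H) = +1

ply 1, H at ..#/..# | H00=+1→###/..#*; H10=+1→..#/###
ply 2: ###/..# is terminal -1 (V); from ..#/..# depth 8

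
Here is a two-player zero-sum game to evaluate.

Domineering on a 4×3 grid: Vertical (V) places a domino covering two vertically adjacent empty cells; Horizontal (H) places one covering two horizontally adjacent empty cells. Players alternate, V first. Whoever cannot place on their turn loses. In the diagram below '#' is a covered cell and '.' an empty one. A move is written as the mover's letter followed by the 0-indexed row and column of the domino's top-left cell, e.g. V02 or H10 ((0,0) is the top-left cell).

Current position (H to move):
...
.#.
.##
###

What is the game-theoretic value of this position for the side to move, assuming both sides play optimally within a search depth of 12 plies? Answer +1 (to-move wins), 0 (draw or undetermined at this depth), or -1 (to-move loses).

p1 H@[.../.#./.##/###]: H00[##./.#./.##/###]-1* H01[.##/.#./.##/###]-1
p2 V@[##./.#./.##/###]: V02[###/.##/.##/###]+1* V10[##./##./###/###]+1
p3 H@[###/.##/.##/###] terminal -1; root [.../.#./.##/###] d12

value(.../.#./.##/###, H) = -1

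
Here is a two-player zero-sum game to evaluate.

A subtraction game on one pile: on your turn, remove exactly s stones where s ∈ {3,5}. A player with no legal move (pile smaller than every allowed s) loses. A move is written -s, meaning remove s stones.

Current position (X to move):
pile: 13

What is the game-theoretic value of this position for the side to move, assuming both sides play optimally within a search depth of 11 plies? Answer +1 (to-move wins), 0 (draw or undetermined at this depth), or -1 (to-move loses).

value(13, X) = +1

[13] X move#1: -3:+1/10*, -5:+1/8
[10] O move#2: -3:-1/7*, -5:-1/5
[7] X move#3: -3:-1/4, -5:+1/2*
[2] end (terminal -1, O#4); searched 13 to 11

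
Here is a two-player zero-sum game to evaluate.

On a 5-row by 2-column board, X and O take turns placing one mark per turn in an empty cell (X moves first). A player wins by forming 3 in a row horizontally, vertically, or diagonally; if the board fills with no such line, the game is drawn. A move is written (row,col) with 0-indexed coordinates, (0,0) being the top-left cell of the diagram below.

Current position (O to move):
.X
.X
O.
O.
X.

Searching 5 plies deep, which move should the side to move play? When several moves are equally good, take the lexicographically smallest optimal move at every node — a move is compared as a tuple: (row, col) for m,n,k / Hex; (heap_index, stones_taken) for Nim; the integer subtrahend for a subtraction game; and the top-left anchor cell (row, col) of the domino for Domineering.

p1 O@[.X/.X/O./O./X.]: (0,0)[OX/.X/O./O./X.]-1 (1,0)[.X/OX/O./O./X.]+1* (2,1)[.X/.X/OO/O./X.]+0 (3,1)[.X/.X/O./OO/X.]-1 (4,1)[.X/.X/O./O./XO]-1
p2 X@[.X/OX/O./O./X.] terminal -1; root [.X/.X/O./O./X.] d5

O's best at [.X/.X/O./O./X.]: (1,0)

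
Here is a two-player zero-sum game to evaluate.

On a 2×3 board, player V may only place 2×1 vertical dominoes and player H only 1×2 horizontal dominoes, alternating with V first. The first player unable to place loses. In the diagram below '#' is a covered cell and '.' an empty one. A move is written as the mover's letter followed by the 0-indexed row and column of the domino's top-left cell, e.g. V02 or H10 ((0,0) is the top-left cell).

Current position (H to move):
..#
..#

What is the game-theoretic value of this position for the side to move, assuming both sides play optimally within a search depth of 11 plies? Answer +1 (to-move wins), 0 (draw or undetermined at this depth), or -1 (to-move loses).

value(..#/..#, H) = +1

p1 H@[..#/..#]: H00[###/..#]+1* H10[..#/###]+1
p2 V@[###/..#] terminal -1; root [..#/..#] d11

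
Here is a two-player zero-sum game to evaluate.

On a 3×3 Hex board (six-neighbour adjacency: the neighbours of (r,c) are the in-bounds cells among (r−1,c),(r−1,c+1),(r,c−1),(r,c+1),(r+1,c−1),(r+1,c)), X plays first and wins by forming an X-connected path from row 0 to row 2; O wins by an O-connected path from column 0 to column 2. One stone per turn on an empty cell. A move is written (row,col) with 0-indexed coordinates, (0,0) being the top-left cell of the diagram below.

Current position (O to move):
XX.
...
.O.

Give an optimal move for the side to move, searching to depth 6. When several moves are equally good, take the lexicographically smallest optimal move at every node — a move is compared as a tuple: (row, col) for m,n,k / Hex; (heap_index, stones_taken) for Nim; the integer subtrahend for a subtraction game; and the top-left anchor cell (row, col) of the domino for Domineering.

p1 O@[XX./.../.O.]: (0,2)[XXO/.../.O.]-1 (1,0)[XX./O../.O.]+1* (1,1)[XX./.O./.O.]+1 (1,2)[XX./..O/.O.]-1 (2,0)[XX./.../OO.]+1 (2,2)[XX./.../.OO]-1
p2 X@[XX./O../.O.]: (0,2)[XXX/O../.O.]-1* (1,1)[XX./OX./.O.]-1 (1,2)[XX./O.X/.O.]-1 (2,0)[XX./O../XO.]-1 (2,2)[XX./O../.OX]-1
p3 O@[XXX/O../.O.]: (1,1)[XXX/OO./.O.]+1* (1,2)[XXX/O.O/.O.]+1 (2,0)[XXX/O../OO.]+1 (2,2)[XXX/O../.OO]+1
p4 X@[XXX/OO./.O.]: (1,2)[XXX/OOX/.O.]-1* (2,0)[XXX/OO./XO.]-1 (2,2)[XXX/OO./.OX]-1
p5 O@[XXX/OOX/.O.]: (2,0)[XXX/OOX/OO.]-1 (2,2)[XXX/OOX/.OO]+1*
p6 X@[XXX/OOX/.OO] terminal -1; root [XX./.../.O.] d6

O's best at [XX./.../.O.]: (1,0)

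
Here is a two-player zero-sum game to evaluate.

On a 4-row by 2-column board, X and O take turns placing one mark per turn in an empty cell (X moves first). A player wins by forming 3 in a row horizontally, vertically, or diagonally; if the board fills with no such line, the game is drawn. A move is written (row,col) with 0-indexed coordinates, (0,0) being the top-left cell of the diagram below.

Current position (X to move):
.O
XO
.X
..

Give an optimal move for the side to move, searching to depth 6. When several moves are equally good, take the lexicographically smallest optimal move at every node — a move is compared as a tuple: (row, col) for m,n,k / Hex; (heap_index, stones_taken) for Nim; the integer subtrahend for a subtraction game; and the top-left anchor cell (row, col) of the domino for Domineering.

p1 X@[.O/XO/.X/..]: (0,0)[XO/XO/.X/..]+0 (2,0)[.O/XO/XX/..]+1* (3,0)[.O/XO/.X/X.]+0 (3,1)[.O/XO/.X/.X]+0
p2 O@[.O/XO/XX/..]: (0,0)[OO/XO/XX/..]-1* (3,0)[.O/XO/XX/O.]-1 (3,1)[.O/XO/XX/.O]-1
p3 X@[OO/XO/XX/..]: (3,0)[OO/XO/XX/X.]+1* (3,1)[OO/XO/XX/.X]+0
p4 O@[OO/XO/XX/X.] terminal -1; root [.O/XO/.X/..] d6

X's best at [.O/XO/.X/..]: (2,0)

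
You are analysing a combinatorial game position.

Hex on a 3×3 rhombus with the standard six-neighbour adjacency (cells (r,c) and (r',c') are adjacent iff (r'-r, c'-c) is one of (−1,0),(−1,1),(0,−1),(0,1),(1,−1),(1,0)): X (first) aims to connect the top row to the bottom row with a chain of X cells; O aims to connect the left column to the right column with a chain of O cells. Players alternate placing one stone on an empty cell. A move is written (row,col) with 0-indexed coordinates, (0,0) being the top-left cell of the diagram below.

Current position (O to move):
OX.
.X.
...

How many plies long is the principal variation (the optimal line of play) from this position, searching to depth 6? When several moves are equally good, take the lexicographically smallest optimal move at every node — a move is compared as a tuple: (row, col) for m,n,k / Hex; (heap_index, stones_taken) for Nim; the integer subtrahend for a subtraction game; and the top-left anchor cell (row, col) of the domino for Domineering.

PV length from [OX./.X./...]: 4 plies

ply 1, O at OX./.X./... | (0,2)=-1→OXO/.X./...*; (1,0)=-1→OX./OX./...; (1,2)=-1→OX./.XO/...; (2,0)=-1→OX./.X./O..; (2,1)=-1→OX./.X./.O.; (2,2)=-1→OX./.X./..O
ply 2, X at OXO/.X./... | (1,0)=+1→OXO/XX./...*; (1,2)=+1→OXO/.XX/...; (2,0)=+1→OXO/.X./X..; (2,1)=+1→OXO/.X./.X.; (2,2)=+1→OXO/.X./..X
ply 3, O at OXO/XX./... | (1,2)=-1→OXO/XXO/...*; (2,0)=-1→OXO/XX./O..; (2,1)=-1→OXO/XX./.O.; (2,2)=-1→OXO/XX./..O
ply 4, X at OXO/XXO/... | (2,0)=+1→OXO/XXO/X..*; (2,1)=+1→OXO/XXO/.X.; (2,2)=+1→OXO/XXO/..X
ply 5: OXO/XXO/X.. is terminal -1 (O); from OX./.X./... depth 6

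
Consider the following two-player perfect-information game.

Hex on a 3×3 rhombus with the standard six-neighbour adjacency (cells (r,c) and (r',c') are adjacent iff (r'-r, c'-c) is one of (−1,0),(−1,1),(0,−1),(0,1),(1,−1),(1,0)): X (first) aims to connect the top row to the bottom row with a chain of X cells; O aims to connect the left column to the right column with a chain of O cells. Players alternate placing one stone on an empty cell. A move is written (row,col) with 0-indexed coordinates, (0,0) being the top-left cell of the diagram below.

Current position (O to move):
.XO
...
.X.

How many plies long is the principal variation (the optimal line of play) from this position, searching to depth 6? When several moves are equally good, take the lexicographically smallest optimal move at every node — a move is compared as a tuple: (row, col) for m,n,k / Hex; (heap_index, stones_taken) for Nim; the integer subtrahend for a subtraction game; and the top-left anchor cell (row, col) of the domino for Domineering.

[.XO/.../.X.] O move#1: (0,0):-1/OXO/.../.X., (1,0):-1/.XO/O../.X., (1,1):+1/.XO/.O./.X.*, (1,2):-1/.XO/..O/.X., (2,0):-1/.XO/.../OX., (2,2):-1/.XO/.../.XO
[.XO/.O./.X.] X move#2: (0,0):-1/XXO/.O./.X.*, (1,0):-1/.XO/XO./.X., (1,2):-1/.XO/.OX/.X., (2,0):-1/.XO/.O./XX., (2,2):-1/.XO/.O./.XX
[XXO/.O./.X.] O move#3: (1,0):+1/XXO/OO./.X.*, (1,2):+1/XXO/.OO/.X., (2,0):+1/XXO/.O./OX., (2,2):+1/XXO/.O./.XO
[XXO/OO./.X.] end (terminal -1, X#4); searched .XO/.../.X. to 6

PV length from [.XO/.../.X.]: 3 plies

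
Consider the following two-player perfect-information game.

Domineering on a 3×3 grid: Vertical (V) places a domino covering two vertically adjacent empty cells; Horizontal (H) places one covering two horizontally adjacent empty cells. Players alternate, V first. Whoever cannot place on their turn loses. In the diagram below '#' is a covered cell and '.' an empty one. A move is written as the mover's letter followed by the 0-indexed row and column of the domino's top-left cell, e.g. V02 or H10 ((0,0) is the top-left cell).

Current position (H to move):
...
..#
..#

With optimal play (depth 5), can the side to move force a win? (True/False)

ply 1, H at .../..#/..# | H00=-1→##./..#/..#; H01=-1→.##/..#/..#; H10=+1→.../###/..#*; H20=-1→.../..#/###
ply 2: .../###/..# is terminal -1 (V); from .../..#/..# depth 5

H winning at [.../..#/..#]: True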